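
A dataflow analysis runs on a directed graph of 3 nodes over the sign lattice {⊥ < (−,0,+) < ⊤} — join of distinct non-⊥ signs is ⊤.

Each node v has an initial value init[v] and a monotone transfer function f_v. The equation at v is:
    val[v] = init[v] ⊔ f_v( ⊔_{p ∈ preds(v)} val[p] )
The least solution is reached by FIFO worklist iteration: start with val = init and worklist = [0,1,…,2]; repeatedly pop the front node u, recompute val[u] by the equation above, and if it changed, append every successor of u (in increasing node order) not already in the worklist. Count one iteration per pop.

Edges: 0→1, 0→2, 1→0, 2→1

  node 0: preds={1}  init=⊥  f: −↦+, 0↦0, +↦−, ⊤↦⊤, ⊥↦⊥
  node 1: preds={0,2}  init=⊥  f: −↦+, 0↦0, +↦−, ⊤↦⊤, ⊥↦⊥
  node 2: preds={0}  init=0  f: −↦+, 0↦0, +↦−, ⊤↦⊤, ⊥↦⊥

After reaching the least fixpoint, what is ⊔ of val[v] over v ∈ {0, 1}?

Trace (6 dequeues):
  [1] u=0 | in ⊥ | out ⊥ | ==
  [2] u=1 | in 0 | out 0 | prev ⊥ | push {0}
  [3] u=2 | in ⊥ | out 0 | ==
  [4] u=0 | in 0 | out 0 | prev ⊥ | push {1,2}
  [5] u=1 | in 0 | out 0 | ==
  [6] u=2 | in 0 | out 0 | ==

Converged values:
  [0] 0
  [1] 0
  [2] 0

0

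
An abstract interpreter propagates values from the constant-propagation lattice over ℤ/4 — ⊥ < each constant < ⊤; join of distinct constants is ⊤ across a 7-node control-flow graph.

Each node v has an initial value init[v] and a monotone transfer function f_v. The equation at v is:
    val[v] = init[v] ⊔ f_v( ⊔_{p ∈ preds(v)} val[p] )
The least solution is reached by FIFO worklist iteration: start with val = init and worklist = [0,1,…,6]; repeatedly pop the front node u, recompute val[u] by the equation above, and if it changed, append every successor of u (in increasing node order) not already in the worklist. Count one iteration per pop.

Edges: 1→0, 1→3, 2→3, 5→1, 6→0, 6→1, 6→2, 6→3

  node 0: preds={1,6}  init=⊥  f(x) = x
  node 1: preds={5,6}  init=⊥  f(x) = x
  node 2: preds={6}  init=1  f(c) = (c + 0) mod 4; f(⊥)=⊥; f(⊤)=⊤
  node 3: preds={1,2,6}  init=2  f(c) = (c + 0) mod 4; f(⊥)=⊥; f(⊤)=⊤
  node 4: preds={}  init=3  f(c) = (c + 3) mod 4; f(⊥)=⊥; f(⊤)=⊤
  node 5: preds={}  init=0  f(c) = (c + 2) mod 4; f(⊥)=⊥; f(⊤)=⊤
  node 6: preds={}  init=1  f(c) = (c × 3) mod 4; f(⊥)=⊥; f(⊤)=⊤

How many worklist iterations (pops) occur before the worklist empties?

8

Trace (8 dequeues):
  [1] u=0 | in 1 | out 1 | prev ⊥ | push {}
  [2] u=1 | in ⊤ | out ⊤ | prev ⊥ | push {0}
  [3] u=2 | in 1 | out 1 | ==
  [4] u=3 | in ⊤ | out ⊤ | prev 2 | push {}
  [5] u=4 | in ⊥ | out 3 | ==
  [6] u=5 | in ⊥ | out 0 | ==
  [7] u=6 | in ⊥ | out 1 | ==
  [8] u=0 | in ⊤ | out ⊤ | prev 1 | push {}

Converged values:
  [0] ⊤
  [1] ⊤
  [2] 1
  [3] ⊤
  [4] 3
  [5] 0
  [6] 1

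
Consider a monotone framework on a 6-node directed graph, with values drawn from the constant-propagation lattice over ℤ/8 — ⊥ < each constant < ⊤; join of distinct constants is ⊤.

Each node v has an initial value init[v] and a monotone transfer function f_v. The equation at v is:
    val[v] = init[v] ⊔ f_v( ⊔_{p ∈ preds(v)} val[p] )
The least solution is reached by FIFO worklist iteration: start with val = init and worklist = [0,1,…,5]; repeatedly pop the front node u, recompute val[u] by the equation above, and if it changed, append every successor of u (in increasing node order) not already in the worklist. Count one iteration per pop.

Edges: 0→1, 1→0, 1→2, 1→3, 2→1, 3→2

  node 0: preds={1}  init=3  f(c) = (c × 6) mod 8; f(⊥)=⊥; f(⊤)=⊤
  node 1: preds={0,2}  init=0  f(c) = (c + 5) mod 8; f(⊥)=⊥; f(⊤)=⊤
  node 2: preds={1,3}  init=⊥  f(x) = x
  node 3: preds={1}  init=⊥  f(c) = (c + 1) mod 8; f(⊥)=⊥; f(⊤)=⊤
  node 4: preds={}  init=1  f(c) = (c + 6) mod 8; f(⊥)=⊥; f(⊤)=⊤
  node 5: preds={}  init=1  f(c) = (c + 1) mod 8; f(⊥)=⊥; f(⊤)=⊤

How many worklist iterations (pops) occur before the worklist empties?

9

Worklist (9 pops):
  #1 pop 0: in=0 → ⊤ (was 3); enqueue []
  #2 pop 1: in=⊤ → ⊤ (was 0); enqueue [0]
  #3 pop 2: in=⊤ → ⊤ (was ⊥); enqueue [1]
  #4 pop 3: in=⊤ → ⊤ (was ⊥); enqueue [2]
  #5 pop 4: in=⊥ → 1 (no change)
  #6 pop 5: in=⊥ → 1 (no change)
  #7 pop 0: in=⊤ → ⊤ (no change)
  #8 pop 1: in=⊤ → ⊤ (no change)
  #9 pop 2: in=⊤ → ⊤ (no change)

Fixpoint:
  val[0] = ⊤
  val[1] = ⊤
  val[2] = ⊤
  val[3] = ⊤
  val[4] = 1
  val[5] = 1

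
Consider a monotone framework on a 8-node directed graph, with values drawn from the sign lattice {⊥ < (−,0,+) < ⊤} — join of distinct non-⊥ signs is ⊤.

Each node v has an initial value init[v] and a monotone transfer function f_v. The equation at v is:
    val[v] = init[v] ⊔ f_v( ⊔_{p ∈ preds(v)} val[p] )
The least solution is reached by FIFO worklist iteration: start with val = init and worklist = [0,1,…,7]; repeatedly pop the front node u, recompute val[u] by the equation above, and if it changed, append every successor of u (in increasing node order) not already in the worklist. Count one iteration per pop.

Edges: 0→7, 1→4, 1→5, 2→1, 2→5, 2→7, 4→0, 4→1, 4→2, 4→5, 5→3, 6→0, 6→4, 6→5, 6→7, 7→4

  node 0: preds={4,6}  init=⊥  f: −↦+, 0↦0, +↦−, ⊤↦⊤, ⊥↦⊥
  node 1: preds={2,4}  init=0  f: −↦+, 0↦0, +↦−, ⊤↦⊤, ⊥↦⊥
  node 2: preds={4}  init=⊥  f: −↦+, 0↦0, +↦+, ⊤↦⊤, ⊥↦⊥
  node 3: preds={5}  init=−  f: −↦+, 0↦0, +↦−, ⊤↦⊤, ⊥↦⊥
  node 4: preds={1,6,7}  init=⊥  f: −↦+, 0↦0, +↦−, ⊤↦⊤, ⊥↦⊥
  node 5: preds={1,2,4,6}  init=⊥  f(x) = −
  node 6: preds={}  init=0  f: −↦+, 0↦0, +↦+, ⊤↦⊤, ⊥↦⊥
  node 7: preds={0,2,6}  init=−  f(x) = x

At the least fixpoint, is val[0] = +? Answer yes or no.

no

Iteration log — 16 steps:
  step 1. node 0  ⊔preds=0  new=0  old=⊥  +wl: 
  step 2. node 1  ⊔preds=⊥  new=0  stable
  step 3. node 2  ⊔preds=⊥  new=⊥  stable
  step 4. node 3  ⊔preds=⊥  new=−  stable
  step 5. node 4  ⊔preds=⊤  new=⊤  old=⊥  +wl: 0,1,2
  step 6. node 5  ⊔preds=⊤  new=−  old=⊥  +wl: 3
  step 7. node 6  ⊔preds=⊥  new=0  stable
  step 8. node 7  ⊔preds=0  new=⊤  old=−  +wl: 4
  step 9. node 0  ⊔preds=⊤  new=⊤  old=0  +wl: 7
  step 10. node 1  ⊔preds=⊤  new=⊤  old=0  +wl: 5
  step 11. node 2  ⊔preds=⊤  new=⊤  old=⊥  +wl: 1
  step 12. node 3  ⊔preds=−  new=⊤  old=−  +wl: 
  step 13. node 4  ⊔preds=⊤  new=⊤  stable
  step 14. node 7  ⊔preds=⊤  new=⊤  stable
  step 15. node 5  ⊔preds=⊤  new=−  stable
  step 16. node 1  ⊔preds=⊤  new=⊤  stable

Least fixpoint reached:
  node 0: ⊤
  node 1: ⊤
  node 2: ⊤
  node 3: ⊤
  node 4: ⊤
  node 5: −
  node 6: 0
  node 7: ⊤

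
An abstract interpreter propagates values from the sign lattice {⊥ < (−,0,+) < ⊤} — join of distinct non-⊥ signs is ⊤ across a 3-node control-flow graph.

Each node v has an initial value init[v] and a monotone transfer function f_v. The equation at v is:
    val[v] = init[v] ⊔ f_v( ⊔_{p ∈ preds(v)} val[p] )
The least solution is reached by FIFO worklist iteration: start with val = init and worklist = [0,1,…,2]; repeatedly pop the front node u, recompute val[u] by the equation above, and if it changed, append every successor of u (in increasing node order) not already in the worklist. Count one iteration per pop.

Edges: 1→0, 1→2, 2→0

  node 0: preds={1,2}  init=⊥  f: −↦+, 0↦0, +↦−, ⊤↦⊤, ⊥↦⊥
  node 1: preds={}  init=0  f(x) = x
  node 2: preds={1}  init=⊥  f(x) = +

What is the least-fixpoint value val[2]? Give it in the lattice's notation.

+

Worklist (4 pops):
  #1 pop 0: in=0 → 0 (was ⊥); enqueue []
  #2 pop 1: in=⊥ → 0 (no change)
  #3 pop 2: in=0 → + (was ⊥); enqueue [0]
  #4 pop 0: in=⊤ → ⊤ (was 0); enqueue []

Fixpoint:
  val[0] = ⊤
  val[1] = 0
  val[2] = +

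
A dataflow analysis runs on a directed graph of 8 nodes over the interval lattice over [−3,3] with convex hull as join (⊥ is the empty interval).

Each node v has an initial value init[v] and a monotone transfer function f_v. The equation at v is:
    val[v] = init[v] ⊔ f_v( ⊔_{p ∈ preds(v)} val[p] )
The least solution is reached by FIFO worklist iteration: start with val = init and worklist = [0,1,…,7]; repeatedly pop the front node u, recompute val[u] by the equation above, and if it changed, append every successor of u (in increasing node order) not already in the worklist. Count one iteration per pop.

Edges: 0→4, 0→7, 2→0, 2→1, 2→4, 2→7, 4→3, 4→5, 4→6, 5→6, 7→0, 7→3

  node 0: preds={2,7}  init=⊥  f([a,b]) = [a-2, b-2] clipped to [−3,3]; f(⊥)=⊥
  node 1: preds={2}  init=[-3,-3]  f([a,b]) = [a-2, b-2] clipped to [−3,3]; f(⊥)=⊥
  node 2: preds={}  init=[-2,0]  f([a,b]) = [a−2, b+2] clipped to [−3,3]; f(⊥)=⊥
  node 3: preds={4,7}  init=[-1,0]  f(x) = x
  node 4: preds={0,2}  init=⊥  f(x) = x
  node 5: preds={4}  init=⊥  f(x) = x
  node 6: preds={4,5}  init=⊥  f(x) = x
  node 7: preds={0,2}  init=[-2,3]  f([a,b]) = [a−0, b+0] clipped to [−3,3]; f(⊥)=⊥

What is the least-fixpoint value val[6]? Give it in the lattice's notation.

Worklist (10 pops):
  #1 pop 0: in=[-2,3] → [-3,1] (was ⊥); enqueue []
  #2 pop 1: in=[-2,0] → [-3,-2] (was [-3,-3]); enqueue []
  #3 pop 2: in=⊥ → [-2,0] (no change)
  #4 pop 3: in=[-2,3] → [-2,3] (was [-1,0]); enqueue []
  #5 pop 4: in=[-3,1] → [-3,1] (was ⊥); enqueue [3]
  #6 pop 5: in=[-3,1] → [-3,1] (was ⊥); enqueue []
  #7 pop 6: in=[-3,1] → [-3,1] (was ⊥); enqueue []
  #8 pop 7: in=[-3,1] → [-3,3] (was [-2,3]); enqueue [0]
  #9 pop 3: in=[-3,3] → [-3,3] (was [-2,3]); enqueue []
  #10 pop 0: in=[-3,3] → [-3,1] (no change)

Fixpoint:
  val[0] = [-3,1]
  val[1] = [-3,-2]
  val[2] = [-2,0]
  val[3] = [-3,3]
  val[4] = [-3,1]
  val[5] = [-3,1]
  val[6] = [-3,1]
  val[7] = [-3,3]

[-3,1]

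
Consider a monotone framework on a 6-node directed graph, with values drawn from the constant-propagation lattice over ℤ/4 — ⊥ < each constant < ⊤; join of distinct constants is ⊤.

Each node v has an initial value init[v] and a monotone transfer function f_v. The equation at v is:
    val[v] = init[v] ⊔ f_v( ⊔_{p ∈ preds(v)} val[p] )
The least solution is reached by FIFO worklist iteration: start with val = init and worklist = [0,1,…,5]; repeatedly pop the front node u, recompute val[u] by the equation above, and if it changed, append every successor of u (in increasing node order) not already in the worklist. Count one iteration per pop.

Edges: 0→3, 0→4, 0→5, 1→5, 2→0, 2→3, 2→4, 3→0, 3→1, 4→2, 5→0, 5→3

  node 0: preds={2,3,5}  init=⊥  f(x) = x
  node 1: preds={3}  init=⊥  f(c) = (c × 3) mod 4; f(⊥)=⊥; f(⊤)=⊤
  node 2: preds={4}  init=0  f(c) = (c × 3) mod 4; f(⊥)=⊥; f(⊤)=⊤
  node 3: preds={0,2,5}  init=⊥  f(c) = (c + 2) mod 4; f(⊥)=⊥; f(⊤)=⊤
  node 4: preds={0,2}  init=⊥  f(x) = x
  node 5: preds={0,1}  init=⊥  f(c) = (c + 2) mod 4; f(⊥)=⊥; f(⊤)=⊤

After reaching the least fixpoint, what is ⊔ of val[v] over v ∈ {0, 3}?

⊤

Iteration log — 19 steps:
  step 1. node 0  ⊔preds=0  new=0  old=⊥  +wl: 
  step 2. node 1  ⊔preds=⊥  new=⊥  stable
  step 3. node 2  ⊔preds=⊥  new=0  stable
  step 4. node 3  ⊔preds=0  new=2  old=⊥  +wl: 0,1
  step 5. node 4  ⊔preds=0  new=0  old=⊥  +wl: 2
  step 6. node 5  ⊔preds=0  new=2  old=⊥  +wl: 3
  step 7. node 0  ⊔preds=⊤  new=⊤  old=0  +wl: 4,5
  step 8. node 1  ⊔preds=2  new=2  old=⊥  +wl: 
  step 9. node 2  ⊔preds=0  new=0  stable
  step 10. node 3  ⊔preds=⊤  new=⊤  old=2  +wl: 0,1
  step 11. node 4  ⊔preds=⊤  new=⊤  old=0  +wl: 2
  step 12. node 5  ⊔preds=⊤  new=⊤  old=2  +wl: 3
  step 13. node 0  ⊔preds=⊤  new=⊤  stable
  step 14. node 1  ⊔preds=⊤  new=⊤  old=2  +wl: 5
  step 15. node 2  ⊔preds=⊤  new=⊤  old=0  +wl: 0,4
  step 16. node 3  ⊔preds=⊤  new=⊤  stable
  step 17. node 5  ⊔preds=⊤  new=⊤  stable
  step 18. node 0  ⊔preds=⊤  new=⊤  stable
  step 19. node 4  ⊔preds=⊤  new=⊤  stable

Least fixpoint reached:
  node 0: ⊤
  node 1: ⊤
  node 2: ⊤
  node 3: ⊤
  node 4: ⊤
  node 5: ⊤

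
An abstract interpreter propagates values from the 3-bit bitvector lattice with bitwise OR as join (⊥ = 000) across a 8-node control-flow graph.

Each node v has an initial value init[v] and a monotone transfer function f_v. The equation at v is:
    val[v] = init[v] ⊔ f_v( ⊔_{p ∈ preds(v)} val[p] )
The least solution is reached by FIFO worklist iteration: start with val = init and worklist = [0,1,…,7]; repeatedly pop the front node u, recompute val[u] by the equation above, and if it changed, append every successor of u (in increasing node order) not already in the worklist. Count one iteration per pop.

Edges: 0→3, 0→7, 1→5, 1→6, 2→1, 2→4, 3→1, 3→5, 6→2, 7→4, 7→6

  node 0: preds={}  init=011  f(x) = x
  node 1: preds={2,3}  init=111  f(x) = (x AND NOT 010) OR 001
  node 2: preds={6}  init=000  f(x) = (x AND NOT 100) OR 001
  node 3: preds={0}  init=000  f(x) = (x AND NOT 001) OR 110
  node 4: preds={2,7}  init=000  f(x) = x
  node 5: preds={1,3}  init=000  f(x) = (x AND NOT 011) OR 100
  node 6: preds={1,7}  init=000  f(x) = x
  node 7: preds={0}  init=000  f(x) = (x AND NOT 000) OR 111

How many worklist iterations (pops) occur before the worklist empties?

13

Worklist (13 pops):
  #1 pop 0: in=000 → 011 (no change)
  #2 pop 1: in=000 → 111 (no change)
  #3 pop 2: in=000 → 001 (was 000); enqueue [1]
  #4 pop 3: in=011 → 110 (was 000); enqueue []
  #5 pop 4: in=001 → 001 (was 000); enqueue []
  #6 pop 5: in=111 → 100 (was 000); enqueue []
  #7 pop 6: in=111 → 111 (was 000); enqueue [2]
  #8 pop 7: in=011 → 111 (was 000); enqueue [4,6]
  #9 pop 1: in=111 → 111 (no change)
  #10 pop 2: in=111 → 011 (was 001); enqueue [1]
  #11 pop 4: in=111 → 111 (was 001); enqueue []
  #12 pop 6: in=111 → 111 (no change)
  #13 pop 1: in=111 → 111 (no change)

Fixpoint:
  val[0] = 011
  val[1] = 111
  val[2] = 011
  val[3] = 110
  val[4] = 111
  val[5] = 100
  val[6] = 111
  val[7] = 111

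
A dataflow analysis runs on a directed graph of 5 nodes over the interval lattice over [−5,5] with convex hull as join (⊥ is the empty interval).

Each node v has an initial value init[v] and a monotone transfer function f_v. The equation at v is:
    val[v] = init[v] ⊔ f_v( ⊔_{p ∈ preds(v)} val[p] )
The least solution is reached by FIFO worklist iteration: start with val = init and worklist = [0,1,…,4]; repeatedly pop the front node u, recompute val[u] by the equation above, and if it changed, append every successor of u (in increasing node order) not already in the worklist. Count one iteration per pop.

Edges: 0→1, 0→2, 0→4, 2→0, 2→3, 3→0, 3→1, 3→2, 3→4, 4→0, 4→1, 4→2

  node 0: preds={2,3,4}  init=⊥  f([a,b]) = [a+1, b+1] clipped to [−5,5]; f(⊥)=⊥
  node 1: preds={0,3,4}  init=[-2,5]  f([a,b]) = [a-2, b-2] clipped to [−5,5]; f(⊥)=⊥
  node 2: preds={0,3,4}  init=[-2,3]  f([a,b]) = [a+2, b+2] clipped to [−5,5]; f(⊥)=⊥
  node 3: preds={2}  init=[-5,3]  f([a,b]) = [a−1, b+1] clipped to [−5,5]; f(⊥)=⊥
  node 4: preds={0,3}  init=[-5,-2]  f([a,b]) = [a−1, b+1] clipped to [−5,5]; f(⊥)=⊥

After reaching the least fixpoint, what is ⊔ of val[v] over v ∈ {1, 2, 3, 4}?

Iteration log — 9 steps:
  step 1. node 0  ⊔preds=[-5,3]  new=[-4,4]  old=⊥  +wl: 
  step 2. node 1  ⊔preds=[-5,4]  new=[-5,5]  old=[-2,5]  +wl: 
  step 3. node 2  ⊔preds=[-5,4]  new=[-3,5]  old=[-2,3]  +wl: 0
  step 4. node 3  ⊔preds=[-3,5]  new=[-5,5]  old=[-5,3]  +wl: 1,2
  step 5. node 4  ⊔preds=[-5,5]  new=[-5,5]  old=[-5,-2]  +wl: 
  step 6. node 0  ⊔preds=[-5,5]  new=[-4,5]  old=[-4,4]  +wl: 4
  step 7. node 1  ⊔preds=[-5,5]  new=[-5,5]  stable
  step 8. node 2  ⊔preds=[-5,5]  new=[-3,5]  stable
  step 9. node 4  ⊔preds=[-5,5]  new=[-5,5]  stable

Least fixpoint reached:
  node 0: [-4,5]
  node 1: [-5,5]
  node 2: [-3,5]
  node 3: [-5,5]
  node 4: [-5,5]

[-5,5]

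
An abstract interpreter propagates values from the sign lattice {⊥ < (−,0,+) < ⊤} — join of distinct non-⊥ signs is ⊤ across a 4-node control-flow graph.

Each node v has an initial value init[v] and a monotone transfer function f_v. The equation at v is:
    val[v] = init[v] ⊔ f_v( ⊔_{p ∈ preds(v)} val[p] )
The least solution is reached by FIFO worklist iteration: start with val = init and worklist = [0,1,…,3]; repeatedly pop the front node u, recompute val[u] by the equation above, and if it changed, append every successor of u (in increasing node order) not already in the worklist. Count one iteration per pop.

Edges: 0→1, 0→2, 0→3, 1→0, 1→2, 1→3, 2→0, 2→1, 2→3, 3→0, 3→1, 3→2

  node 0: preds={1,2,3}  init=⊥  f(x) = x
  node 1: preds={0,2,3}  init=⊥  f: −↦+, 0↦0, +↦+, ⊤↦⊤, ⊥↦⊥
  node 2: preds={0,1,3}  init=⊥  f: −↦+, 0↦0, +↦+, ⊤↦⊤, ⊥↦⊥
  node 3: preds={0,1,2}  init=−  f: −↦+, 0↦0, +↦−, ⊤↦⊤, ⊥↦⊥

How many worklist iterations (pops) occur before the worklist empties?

Iteration log — 9 steps:
  step 1. node 0  ⊔preds=−  new=−  old=⊥  +wl: 
  step 2. node 1  ⊔preds=−  new=+  old=⊥  +wl: 0
  step 3. node 2  ⊔preds=⊤  new=⊤  old=⊥  +wl: 1
  step 4. node 3  ⊔preds=⊤  new=⊤  old=−  +wl: 2
  step 5. node 0  ⊔preds=⊤  new=⊤  old=−  +wl: 3
  step 6. node 1  ⊔preds=⊤  new=⊤  old=+  +wl: 0
  step 7. node 2  ⊔preds=⊤  new=⊤  stable
  step 8. node 3  ⊔preds=⊤  new=⊤  stable
  step 9. node 0  ⊔preds=⊤  new=⊤  stable

Least fixpoint reached:
  node 0: ⊤
  node 1: ⊤
  node 2: ⊤
  node 3: ⊤

9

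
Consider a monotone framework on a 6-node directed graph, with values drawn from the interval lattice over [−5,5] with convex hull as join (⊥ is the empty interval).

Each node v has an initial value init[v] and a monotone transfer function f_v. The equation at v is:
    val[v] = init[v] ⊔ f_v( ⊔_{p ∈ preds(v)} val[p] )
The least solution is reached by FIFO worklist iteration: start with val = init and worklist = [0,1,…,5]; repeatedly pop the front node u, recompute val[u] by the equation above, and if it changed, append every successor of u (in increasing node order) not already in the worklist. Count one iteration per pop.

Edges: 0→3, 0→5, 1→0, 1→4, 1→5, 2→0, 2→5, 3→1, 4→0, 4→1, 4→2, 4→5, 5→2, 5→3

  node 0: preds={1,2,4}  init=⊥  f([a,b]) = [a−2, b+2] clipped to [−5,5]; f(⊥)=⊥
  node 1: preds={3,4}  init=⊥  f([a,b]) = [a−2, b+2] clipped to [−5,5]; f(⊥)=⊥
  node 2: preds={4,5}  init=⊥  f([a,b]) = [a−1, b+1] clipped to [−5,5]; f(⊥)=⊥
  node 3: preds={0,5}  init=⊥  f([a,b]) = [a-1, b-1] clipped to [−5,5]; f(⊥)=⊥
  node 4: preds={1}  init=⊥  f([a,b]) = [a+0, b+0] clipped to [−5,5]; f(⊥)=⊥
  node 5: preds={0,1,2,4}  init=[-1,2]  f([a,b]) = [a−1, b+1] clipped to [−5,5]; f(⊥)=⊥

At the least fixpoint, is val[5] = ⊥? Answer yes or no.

no

Trace (23 dequeues):
  [1] u=0 | in ⊥ | out ⊥ | ==
  [2] u=1 | in ⊥ | out ⊥ | ==
  [3] u=2 | in [-1,2] | out [-2,3] | prev ⊥ | push {0}
  [4] u=3 | in [-1,2] | out [-2,1] | prev ⊥ | push {1}
  [5] u=4 | in ⊥ | out ⊥ | ==
  [6] u=5 | in [-2,3] | out [-3,4] | prev [-1,2] | push {2,3}
  [7] u=0 | in [-2,3] | out [-4,5] | prev ⊥ | push {5}
  [8] u=1 | in [-2,1] | out [-4,3] | prev ⊥ | push {0,4}
  [9] u=2 | in [-3,4] | out [-4,5] | prev [-2,3] | push {}
  [10] u=3 | in [-4,5] | out [-5,4] | prev [-2,1] | push {1}
  [11] u=5 | in [-4,5] | out [-5,5] | prev [-3,4] | push {2,3}
  [12] u=0 | in [-4,5] | out [-5,5] | prev [-4,5] | push {5}
  [13] u=4 | in [-4,3] | out [-4,3] | prev ⊥ | push {0}
  [14] u=1 | in [-5,4] | out [-5,5] | prev [-4,3] | push {4}
  [15] u=2 | in [-5,5] | out [-5,5] | prev [-4,5] | push {}
  [16] u=3 | in [-5,5] | out [-5,4] | ==
  [17] u=5 | in [-5,5] | out [-5,5] | ==
  [18] u=0 | in [-5,5] | out [-5,5] | ==
  [19] u=4 | in [-5,5] | out [-5,5] | prev [-4,3] | push {0,1,2,5}
  [20] u=0 | in [-5,5] | out [-5,5] | ==
  [21] u=1 | in [-5,5] | out [-5,5] | ==
  [22] u=2 | in [-5,5] | out [-5,5] | ==
  [23] u=5 | in [-5,5] | out [-5,5] | ==

Converged values:
  [0] [-5,5]
  [1] [-5,5]
  [2] [-5,5]
  [3] [-5,4]
  [4] [-5,5]
  [5] [-5,5]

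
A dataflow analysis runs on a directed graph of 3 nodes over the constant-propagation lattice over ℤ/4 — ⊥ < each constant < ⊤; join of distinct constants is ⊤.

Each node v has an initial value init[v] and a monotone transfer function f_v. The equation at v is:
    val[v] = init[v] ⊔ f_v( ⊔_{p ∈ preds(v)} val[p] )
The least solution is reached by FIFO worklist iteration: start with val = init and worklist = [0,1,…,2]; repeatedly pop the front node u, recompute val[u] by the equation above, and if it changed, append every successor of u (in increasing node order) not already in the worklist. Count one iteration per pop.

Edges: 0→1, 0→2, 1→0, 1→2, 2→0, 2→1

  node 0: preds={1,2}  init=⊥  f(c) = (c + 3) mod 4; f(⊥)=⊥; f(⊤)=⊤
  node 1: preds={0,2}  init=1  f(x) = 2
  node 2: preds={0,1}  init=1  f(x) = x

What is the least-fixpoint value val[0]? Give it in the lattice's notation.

Trace (6 dequeues):
  [1] u=0 | in 1 | out 0 | prev ⊥ | push {}
  [2] u=1 | in ⊤ | out ⊤ | prev 1 | push {0}
  [3] u=2 | in ⊤ | out ⊤ | prev 1 | push {1}
  [4] u=0 | in ⊤ | out ⊤ | prev 0 | push {2}
  [5] u=1 | in ⊤ | out ⊤ | ==
  [6] u=2 | in ⊤ | out ⊤ | ==

Converged values:
  [0] ⊤
  [1] ⊤
  [2] ⊤

⊤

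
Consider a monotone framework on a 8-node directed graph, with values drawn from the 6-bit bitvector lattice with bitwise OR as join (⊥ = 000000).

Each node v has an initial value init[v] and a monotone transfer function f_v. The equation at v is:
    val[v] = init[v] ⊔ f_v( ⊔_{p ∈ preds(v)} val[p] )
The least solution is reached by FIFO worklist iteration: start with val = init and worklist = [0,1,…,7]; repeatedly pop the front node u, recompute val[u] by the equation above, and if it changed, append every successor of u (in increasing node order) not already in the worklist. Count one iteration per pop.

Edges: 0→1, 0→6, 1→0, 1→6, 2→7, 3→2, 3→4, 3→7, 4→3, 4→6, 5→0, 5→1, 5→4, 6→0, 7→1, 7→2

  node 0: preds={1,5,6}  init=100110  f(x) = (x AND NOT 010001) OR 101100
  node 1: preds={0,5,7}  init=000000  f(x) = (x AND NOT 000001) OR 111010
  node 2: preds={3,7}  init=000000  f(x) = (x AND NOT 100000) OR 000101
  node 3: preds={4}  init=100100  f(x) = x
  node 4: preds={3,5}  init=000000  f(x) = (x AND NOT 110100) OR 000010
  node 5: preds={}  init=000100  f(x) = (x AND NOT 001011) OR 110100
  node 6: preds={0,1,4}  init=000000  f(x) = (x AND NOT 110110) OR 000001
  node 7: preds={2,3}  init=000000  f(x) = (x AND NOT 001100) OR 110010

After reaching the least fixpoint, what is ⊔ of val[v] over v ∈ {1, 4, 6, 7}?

111111

Worklist (14 pops):
  #1 pop 0: in=000100 → 101110 (was 100110); enqueue []
  #2 pop 1: in=101110 → 111110 (was 000000); enqueue [0]
  #3 pop 2: in=100100 → 000101 (was 000000); enqueue []
  #4 pop 3: in=000000 → 100100 (no change)
  #5 pop 4: in=100100 → 000010 (was 000000); enqueue [3]
  #6 pop 5: in=000000 → 110100 (was 000100); enqueue [1,4]
  #7 pop 6: in=111110 → 001001 (was 000000); enqueue []
  #8 pop 7: in=100101 → 110011 (was 000000); enqueue [2]
  #9 pop 0: in=111111 → 101110 (no change)
  #10 pop 3: in=000010 → 100110 (was 100100); enqueue [7]
  #11 pop 1: in=111111 → 111110 (no change)
  #12 pop 4: in=110110 → 000010 (no change)
  #13 pop 2: in=110111 → 010111 (was 000101); enqueue []
  #14 pop 7: in=110111 → 110011 (no change)

Fixpoint:
  val[0] = 101110
  val[1] = 111110
  val[2] = 010111
  val[3] = 100110
  val[4] = 000010
  val[5] = 110100
  val[6] = 001001
  val[7] = 110011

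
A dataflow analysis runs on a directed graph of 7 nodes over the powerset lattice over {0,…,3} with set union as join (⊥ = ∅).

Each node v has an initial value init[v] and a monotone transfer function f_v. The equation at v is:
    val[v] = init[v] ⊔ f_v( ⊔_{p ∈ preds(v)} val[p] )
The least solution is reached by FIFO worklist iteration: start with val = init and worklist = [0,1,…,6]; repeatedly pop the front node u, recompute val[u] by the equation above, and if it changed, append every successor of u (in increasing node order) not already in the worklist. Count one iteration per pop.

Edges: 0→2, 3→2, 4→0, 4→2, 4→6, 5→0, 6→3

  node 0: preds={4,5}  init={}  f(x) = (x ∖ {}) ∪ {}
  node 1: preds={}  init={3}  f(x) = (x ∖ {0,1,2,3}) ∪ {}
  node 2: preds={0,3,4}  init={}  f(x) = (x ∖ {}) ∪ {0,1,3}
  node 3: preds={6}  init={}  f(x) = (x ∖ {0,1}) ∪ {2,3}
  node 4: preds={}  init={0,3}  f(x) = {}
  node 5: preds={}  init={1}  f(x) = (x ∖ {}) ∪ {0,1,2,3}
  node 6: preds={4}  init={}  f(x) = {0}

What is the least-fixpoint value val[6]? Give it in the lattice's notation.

{0}

Worklist (11 pops):
  #1 pop 0: in={0,1,3} → {0,1,3} (was {}); enqueue []
  #2 pop 1: in={} → {3} (no change)
  #3 pop 2: in={0,1,3} → {0,1,3} (was {}); enqueue []
  #4 pop 3: in={} → {2,3} (was {}); enqueue [2]
  #5 pop 4: in={} → {0,3} (no change)
  #6 pop 5: in={} → {0,1,2,3} (was {1}); enqueue [0]
  #7 pop 6: in={0,3} → {0} (was {}); enqueue [3]
  #8 pop 2: in={0,1,2,3} → {0,1,2,3} (was {0,1,3}); enqueue []
  #9 pop 0: in={0,1,2,3} → {0,1,2,3} (was {0,1,3}); enqueue [2]
  #10 pop 3: in={0} → {2,3} (no change)
  #11 pop 2: in={0,1,2,3} → {0,1,2,3} (no change)

Fixpoint:
  val[0] = {0,1,2,3}
  val[1] = {3}
  val[2] = {0,1,2,3}
  val[3] = {2,3}
  val[4] = {0,3}
  val[5] = {0,1,2,3}
  val[6] = {0}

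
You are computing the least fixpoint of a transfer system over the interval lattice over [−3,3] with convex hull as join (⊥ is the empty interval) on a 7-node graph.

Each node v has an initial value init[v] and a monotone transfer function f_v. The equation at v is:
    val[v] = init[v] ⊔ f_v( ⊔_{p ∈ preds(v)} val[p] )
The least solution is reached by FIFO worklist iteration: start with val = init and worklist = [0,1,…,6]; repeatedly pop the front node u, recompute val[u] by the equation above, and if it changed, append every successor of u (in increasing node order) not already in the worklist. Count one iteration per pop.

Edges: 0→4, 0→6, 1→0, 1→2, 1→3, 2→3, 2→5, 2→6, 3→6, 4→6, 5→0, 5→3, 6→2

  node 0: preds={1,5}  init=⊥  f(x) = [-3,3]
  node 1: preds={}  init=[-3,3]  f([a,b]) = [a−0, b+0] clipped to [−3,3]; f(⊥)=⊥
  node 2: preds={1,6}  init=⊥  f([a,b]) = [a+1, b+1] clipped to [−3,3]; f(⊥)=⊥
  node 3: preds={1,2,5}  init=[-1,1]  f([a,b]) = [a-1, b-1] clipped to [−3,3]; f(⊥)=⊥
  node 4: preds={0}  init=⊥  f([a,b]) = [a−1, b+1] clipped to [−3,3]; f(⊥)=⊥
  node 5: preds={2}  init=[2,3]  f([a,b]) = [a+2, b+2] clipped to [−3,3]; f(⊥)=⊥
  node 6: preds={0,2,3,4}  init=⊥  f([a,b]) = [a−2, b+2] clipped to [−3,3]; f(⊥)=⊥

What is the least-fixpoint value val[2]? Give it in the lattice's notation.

[-2,3]

Worklist (10 pops):
  #1 pop 0: in=[-3,3] → [-3,3] (was ⊥); enqueue []
  #2 pop 1: in=⊥ → [-3,3] (no change)
  #3 pop 2: in=[-3,3] → [-2,3] (was ⊥); enqueue []
  #4 pop 3: in=[-3,3] → [-3,2] (was [-1,1]); enqueue []
  #5 pop 4: in=[-3,3] → [-3,3] (was ⊥); enqueue []
  #6 pop 5: in=[-2,3] → [0,3] (was [2,3]); enqueue [0,3]
  #7 pop 6: in=[-3,3] → [-3,3] (was ⊥); enqueue [2]
  #8 pop 0: in=[-3,3] → [-3,3] (no change)
  #9 pop 3: in=[-3,3] → [-3,2] (no change)
  #10 pop 2: in=[-3,3] → [-2,3] (no change)

Fixpoint:
  val[0] = [-3,3]
  val[1] = [-3,3]
  val[2] = [-2,3]
  val[3] = [-3,2]
  val[4] = [-3,3]
  val[5] = [0,3]
  val[6] = [-3,3]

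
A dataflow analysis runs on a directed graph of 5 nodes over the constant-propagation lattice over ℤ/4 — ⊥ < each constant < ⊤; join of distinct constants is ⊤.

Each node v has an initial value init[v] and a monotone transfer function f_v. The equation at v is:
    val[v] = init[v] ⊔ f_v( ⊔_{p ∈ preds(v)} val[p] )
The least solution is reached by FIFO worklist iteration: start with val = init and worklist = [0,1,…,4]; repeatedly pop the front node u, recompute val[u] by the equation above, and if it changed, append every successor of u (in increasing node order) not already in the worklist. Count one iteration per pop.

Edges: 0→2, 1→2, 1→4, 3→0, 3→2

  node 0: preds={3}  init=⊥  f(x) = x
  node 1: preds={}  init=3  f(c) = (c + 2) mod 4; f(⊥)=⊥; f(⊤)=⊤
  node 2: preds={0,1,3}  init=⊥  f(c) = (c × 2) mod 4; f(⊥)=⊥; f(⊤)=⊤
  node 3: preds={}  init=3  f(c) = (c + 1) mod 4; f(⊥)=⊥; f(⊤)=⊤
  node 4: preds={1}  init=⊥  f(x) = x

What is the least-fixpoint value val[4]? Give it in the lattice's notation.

3

Iteration log — 5 steps:
  step 1. node 0  ⊔preds=3  new=3  old=⊥  +wl: 
  step 2. node 1  ⊔preds=⊥  new=3  stable
  step 3. node 2  ⊔preds=3  new=2  old=⊥  +wl: 
  step 4. node 3  ⊔preds=⊥  new=3  stable
  step 5. node 4  ⊔preds=3  new=3  old=⊥  +wl: 

Least fixpoint reached:
  node 0: 3
  node 1: 3
  node 2: 2
  node 3: 3
  node 4: 3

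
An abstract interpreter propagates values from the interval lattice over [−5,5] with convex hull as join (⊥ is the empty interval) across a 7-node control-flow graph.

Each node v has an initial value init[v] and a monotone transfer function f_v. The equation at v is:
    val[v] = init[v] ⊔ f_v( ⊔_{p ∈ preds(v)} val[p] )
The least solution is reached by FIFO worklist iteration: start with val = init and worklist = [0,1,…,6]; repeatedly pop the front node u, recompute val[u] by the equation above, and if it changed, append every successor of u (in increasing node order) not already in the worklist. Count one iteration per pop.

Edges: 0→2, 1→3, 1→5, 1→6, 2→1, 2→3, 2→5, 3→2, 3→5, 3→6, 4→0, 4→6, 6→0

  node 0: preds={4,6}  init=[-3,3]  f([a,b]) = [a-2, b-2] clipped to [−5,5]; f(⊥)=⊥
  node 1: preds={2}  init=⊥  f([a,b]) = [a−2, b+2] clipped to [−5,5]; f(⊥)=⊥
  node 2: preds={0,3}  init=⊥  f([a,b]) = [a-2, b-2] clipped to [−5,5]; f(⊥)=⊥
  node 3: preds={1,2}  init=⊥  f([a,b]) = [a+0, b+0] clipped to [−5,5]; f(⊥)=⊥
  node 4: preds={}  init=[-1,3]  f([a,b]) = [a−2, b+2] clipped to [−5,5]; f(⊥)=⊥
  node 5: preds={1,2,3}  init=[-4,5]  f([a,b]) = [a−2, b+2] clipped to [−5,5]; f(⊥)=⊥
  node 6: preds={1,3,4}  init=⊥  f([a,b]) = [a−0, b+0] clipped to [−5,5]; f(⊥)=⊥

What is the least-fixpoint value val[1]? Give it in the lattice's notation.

Iteration log — 14 steps:
  step 1. node 0  ⊔preds=[-1,3]  new=[-3,3]  stable
  step 2. node 1  ⊔preds=⊥  new=⊥  stable
  step 3. node 2  ⊔preds=[-3,3]  new=[-5,1]  old=⊥  +wl: 1
  step 4. node 3  ⊔preds=[-5,1]  new=[-5,1]  old=⊥  +wl: 2
  step 5. node 4  ⊔preds=⊥  new=[-1,3]  stable
  step 6. node 5  ⊔preds=[-5,1]  new=[-5,5]  old=[-4,5]  +wl: 
  step 7. node 6  ⊔preds=[-5,3]  new=[-5,3]  old=⊥  +wl: 0
  step 8. node 1  ⊔preds=[-5,1]  new=[-5,3]  old=⊥  +wl: 3,5,6
  step 9. node 2  ⊔preds=[-5,3]  new=[-5,1]  stable
  step 10. node 0  ⊔preds=[-5,3]  new=[-5,3]  old=[-3,3]  +wl: 2
  step 11. node 3  ⊔preds=[-5,3]  new=[-5,3]  old=[-5,1]  +wl: 
  step 12. node 5  ⊔preds=[-5,3]  new=[-5,5]  stable
  step 13. node 6  ⊔preds=[-5,3]  new=[-5,3]  stable
  step 14. node 2  ⊔preds=[-5,3]  new=[-5,1]  stable

Least fixpoint reached:
  node 0: [-5,3]
  node 1: [-5,3]
  node 2: [-5,1]
  node 3: [-5,3]
  node 4: [-1,3]
  node 5: [-5,5]
  node 6: [-5,3]

[-5,3]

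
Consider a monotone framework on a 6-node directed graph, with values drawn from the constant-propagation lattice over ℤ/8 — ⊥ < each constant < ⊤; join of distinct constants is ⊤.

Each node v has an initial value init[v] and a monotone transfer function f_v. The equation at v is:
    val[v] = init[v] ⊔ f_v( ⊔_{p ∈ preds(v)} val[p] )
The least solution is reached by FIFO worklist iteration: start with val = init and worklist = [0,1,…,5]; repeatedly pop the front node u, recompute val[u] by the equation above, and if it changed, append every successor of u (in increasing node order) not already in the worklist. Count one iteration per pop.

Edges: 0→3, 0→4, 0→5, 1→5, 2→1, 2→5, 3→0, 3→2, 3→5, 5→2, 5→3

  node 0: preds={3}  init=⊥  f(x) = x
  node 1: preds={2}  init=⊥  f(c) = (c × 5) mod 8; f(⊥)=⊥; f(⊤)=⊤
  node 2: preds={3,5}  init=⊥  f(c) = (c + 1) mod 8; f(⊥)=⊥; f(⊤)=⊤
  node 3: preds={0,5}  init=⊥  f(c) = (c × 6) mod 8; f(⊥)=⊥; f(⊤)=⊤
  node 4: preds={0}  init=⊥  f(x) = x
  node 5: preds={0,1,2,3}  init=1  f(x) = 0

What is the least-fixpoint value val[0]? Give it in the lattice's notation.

⊤

Iteration log — 18 steps:
  step 1. node 0  ⊔preds=⊥  new=⊥  stable
  step 2. node 1  ⊔preds=⊥  new=⊥  stable
  step 3. node 2  ⊔preds=1  new=2  old=⊥  +wl: 1
  step 4. node 3  ⊔preds=1  new=6  old=⊥  +wl: 0,2
  step 5. node 4  ⊔preds=⊥  new=⊥  stable
  step 6. node 5  ⊔preds=⊤  new=⊤  old=1  +wl: 3
  step 7. node 1  ⊔preds=2  new=2  old=⊥  +wl: 5
  step 8. node 0  ⊔preds=6  new=6  old=⊥  +wl: 4
  step 9. node 2  ⊔preds=⊤  new=⊤  old=2  +wl: 1
  step 10. node 3  ⊔preds=⊤  new=⊤  old=6  +wl: 0,2
  step 11. node 5  ⊔preds=⊤  new=⊤  stable
  step 12. node 4  ⊔preds=6  new=6  old=⊥  +wl: 
  step 13. node 1  ⊔preds=⊤  new=⊤  old=2  +wl: 5
  step 14. node 0  ⊔preds=⊤  new=⊤  old=6  +wl: 3,4
  step 15. node 2  ⊔preds=⊤  new=⊤  stable
  step 16. node 5  ⊔preds=⊤  new=⊤  stable
  step 17. node 3  ⊔preds=⊤  new=⊤  stable
  step 18. node 4  ⊔preds=⊤  new=⊤  old=6  +wl: 

Least fixpoint reached:
  node 0: ⊤
  node 1: ⊤
  node 2: ⊤
  node 3: ⊤
  node 4: ⊤
  node 5: ⊤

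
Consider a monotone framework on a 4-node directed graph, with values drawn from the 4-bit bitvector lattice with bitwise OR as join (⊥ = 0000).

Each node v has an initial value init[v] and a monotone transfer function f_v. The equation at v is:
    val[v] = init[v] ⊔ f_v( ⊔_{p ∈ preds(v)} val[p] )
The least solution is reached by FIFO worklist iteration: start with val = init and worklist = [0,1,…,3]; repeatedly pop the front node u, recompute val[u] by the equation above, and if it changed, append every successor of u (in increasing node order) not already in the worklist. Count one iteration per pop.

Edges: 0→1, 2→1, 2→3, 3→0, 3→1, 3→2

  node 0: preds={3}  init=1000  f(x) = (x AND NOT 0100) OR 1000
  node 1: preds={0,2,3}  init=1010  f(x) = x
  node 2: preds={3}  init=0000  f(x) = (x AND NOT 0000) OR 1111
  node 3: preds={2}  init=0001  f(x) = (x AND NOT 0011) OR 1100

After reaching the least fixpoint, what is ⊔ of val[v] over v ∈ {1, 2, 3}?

Iteration log — 7 steps:
  step 1. node 0  ⊔preds=0001  new=1001  old=1000  +wl: 
  step 2. node 1  ⊔preds=1001  new=1011  old=1010  +wl: 
  step 3. node 2  ⊔preds=0001  new=1111  old=0000  +wl: 1
  step 4. node 3  ⊔preds=1111  new=1101  old=0001  +wl: 0,2
  step 5. node 1  ⊔preds=1111  new=1111  old=1011  +wl: 
  step 6. node 0  ⊔preds=1101  new=1001  stable
  step 7. node 2  ⊔preds=1101  new=1111  stable

Least fixpoint reached:
  node 0: 1001
  node 1: 1111
  node 2: 1111
  node 3: 1101

1111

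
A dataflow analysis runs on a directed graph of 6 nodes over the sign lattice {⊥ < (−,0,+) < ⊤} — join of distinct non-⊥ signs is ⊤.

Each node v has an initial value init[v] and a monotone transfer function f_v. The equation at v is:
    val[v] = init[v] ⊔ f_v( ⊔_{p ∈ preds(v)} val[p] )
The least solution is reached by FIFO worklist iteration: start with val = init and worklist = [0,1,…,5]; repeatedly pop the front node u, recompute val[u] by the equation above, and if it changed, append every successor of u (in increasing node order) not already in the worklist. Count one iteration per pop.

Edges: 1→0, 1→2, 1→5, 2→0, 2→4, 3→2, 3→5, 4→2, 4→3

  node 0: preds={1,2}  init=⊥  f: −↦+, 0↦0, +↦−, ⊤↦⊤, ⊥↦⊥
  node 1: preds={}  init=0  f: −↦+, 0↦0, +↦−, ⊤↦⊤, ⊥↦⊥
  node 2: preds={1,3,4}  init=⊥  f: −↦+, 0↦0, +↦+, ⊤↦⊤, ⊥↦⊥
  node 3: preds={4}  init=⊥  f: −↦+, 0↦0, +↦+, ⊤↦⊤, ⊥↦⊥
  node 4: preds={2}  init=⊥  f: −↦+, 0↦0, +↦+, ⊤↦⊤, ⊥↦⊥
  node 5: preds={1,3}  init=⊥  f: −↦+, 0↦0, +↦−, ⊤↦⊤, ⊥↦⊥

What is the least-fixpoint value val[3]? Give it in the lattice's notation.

0

Trace (11 dequeues):
  [1] u=0 | in 0 | out 0 | prev ⊥ | push {}
  [2] u=1 | in ⊥ | out 0 | ==
  [3] u=2 | in 0 | out 0 | prev ⊥ | push {0}
  [4] u=3 | in ⊥ | out ⊥ | ==
  [5] u=4 | in 0 | out 0 | prev ⊥ | push {2,3}
  [6] u=5 | in 0 | out 0 | prev ⊥ | push {}
  [7] u=0 | in 0 | out 0 | ==
  [8] u=2 | in 0 | out 0 | ==
  [9] u=3 | in 0 | out 0 | prev ⊥ | push {2,5}
  [10] u=2 | in 0 | out 0 | ==
  [11] u=5 | in 0 | out 0 | ==

Converged values:
  [0] 0
  [1] 0
  [2] 0
  [3] 0
  [4] 0
  [5] 0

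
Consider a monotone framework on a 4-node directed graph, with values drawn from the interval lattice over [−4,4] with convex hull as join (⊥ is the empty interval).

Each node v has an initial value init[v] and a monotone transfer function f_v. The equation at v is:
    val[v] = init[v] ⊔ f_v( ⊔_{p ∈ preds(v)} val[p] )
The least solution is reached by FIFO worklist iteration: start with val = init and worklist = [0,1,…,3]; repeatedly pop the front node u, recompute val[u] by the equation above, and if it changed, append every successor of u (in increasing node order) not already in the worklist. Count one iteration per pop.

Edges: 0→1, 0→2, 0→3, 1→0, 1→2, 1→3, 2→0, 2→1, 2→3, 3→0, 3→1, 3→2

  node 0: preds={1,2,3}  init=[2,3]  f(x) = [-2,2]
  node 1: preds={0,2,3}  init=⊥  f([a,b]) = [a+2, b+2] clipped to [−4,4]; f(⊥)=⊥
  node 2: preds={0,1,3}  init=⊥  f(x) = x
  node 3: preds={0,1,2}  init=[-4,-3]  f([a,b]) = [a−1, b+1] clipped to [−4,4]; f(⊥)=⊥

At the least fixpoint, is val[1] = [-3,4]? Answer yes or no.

no

Trace (7 dequeues):
  [1] u=0 | in [-4,-3] | out [-2,3] | prev [2,3] | push {}
  [2] u=1 | in [-4,3] | out [-2,4] | prev ⊥ | push {0}
  [3] u=2 | in [-4,4] | out [-4,4] | prev ⊥ | push {1}
  [4] u=3 | in [-4,4] | out [-4,4] | prev [-4,-3] | push {2}
  [5] u=0 | in [-4,4] | out [-2,3] | ==
  [6] u=1 | in [-4,4] | out [-2,4] | ==
  [7] u=2 | in [-4,4] | out [-4,4] | ==

Converged values:
  [0] [-2,3]
  [1] [-2,4]
  [2] [-4,4]
  [3] [-4,4]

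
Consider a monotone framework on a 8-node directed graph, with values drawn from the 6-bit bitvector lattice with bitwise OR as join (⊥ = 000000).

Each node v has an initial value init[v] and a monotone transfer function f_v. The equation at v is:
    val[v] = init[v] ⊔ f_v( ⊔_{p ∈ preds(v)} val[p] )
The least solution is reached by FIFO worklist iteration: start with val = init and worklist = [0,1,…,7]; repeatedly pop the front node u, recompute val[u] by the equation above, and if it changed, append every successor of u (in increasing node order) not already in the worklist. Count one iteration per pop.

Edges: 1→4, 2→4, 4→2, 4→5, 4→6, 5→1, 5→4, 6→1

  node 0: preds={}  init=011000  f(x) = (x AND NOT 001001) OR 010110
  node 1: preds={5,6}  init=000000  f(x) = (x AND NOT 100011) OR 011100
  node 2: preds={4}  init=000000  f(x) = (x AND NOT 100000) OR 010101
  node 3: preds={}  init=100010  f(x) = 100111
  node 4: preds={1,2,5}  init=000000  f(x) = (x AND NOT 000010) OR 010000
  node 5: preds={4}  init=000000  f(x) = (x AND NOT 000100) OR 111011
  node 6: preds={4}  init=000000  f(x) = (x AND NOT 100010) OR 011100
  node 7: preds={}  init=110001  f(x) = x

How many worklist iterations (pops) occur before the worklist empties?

14

Worklist (14 pops):
  #1 pop 0: in=000000 → 011110 (was 011000); enqueue []
  #2 pop 1: in=000000 → 011100 (was 000000); enqueue []
  #3 pop 2: in=000000 → 010101 (was 000000); enqueue []
  #4 pop 3: in=000000 → 100111 (was 100010); enqueue []
  #5 pop 4: in=011101 → 011101 (was 000000); enqueue [2]
  #6 pop 5: in=011101 → 111011 (was 000000); enqueue [1,4]
  #7 pop 6: in=011101 → 011101 (was 000000); enqueue []
  #8 pop 7: in=000000 → 110001 (no change)
  #9 pop 2: in=011101 → 011101 (was 010101); enqueue []
  #10 pop 1: in=111111 → 011100 (no change)
  #11 pop 4: in=111111 → 111101 (was 011101); enqueue [2,5,6]
  #12 pop 2: in=111101 → 011101 (no change)
  #13 pop 5: in=111101 → 111011 (no change)
  #14 pop 6: in=111101 → 011101 (no change)

Fixpoint:
  val[0] = 011110
  val[1] = 011100
  val[2] = 011101
  val[3] = 100111
  val[4] = 111101
  val[5] = 111011
  val[6] = 011101
  val[7] = 110001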